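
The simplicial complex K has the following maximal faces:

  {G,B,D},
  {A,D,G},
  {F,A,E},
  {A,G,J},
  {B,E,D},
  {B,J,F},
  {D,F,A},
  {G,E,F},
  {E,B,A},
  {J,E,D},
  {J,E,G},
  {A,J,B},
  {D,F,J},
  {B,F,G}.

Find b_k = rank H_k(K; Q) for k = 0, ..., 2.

Order the vertices as A < B < D < E < F < G < J. Listing each simplex with vertices in this order, K has dimension 2 with simplices:

  0-simplices (7): A, B, D, E, F, G, J
  1-simplices (21): AB, AD, AE, AF, AG, AJ, BD, BE, BF, BG, BJ, DE, DF, DG, DJ, EF, EG, EJ, FG, FJ, GJ
  2-simplices (14): ABE, ABJ, ADF, ADG, AEF, AGJ, BDE, BDG, BFG, BFJ, DEJ, DFJ, EFG, EGJ

so the chain groups are C_0 ≅ Z^7, C_1 ≅ Z^21, C_2 ≅ Z^14.

The boundary map ∂_1: C_1 → C_0 is given by ∂[p,q] = [q] − [p]. For instance
  ∂GJ = J − G.
As a 7×21 matrix over Z this has rank 6, with invariant factors (1,1,1,1,1,1).

The boundary map ∂_2: C_2 → C_1 acts by ∂[p,q,r] = [q,r] − [p,r] + [p,q]. For instance
  ∂BFJ = FJ − BJ + BF,
  ∂EFG = FG − EG + EF.
This gives a 21×14 integer matrix of rank 13; reducing to Smith normal form yields diagonal entries (1,1,1,1,1,1,1,1,1,1,1,1,1).

Now H_k = ker ∂_k / im ∂_{k+1}, so:

  H_0: rank C_0 − rank ∂_1 = 7 − 6 = 1, and the invariant factors of ∂_1 are all 1, so H_0 = Z.
  H_1: rank ker ∂_1 − rank ∂_2 = (21 − 6) − 13 = 2, and the invariant factors of ∂_2 are all 1, so H_1 = Z^2.
  H_2: rank ker ∂_2 − rank ∂_3 = (14 − 13) − 0 = 1, and there is no ∂_3, so H_2 = Z.

As a check, the Euler characteristic is 7 − 21 + 14 = 0, which agrees with 1 − 2 + 1 = 0.

Hence the Betti numbers are b_0 = 1, b_1 = 2, b_2 = 1.

b_0 = 1, b_1 = 2, b_2 = 1.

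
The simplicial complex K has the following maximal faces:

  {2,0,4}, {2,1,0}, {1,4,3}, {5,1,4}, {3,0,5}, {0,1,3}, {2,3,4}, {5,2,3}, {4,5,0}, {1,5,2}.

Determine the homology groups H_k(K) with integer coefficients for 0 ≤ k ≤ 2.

H_0 ≅ Z,  H_1 ≅ Z_2,  H_2 = 0.

We work with the vertex ordering 0 < 1 < 2 < 3 < 4 < 5. The simplices of K, each written with vertices in increasing order, are:

  0-simplices (6): [0], [1], [2], [3], [4], [5]
  1-simplices (15): [0,1], [0,2], [0,3], [0,4], [0,5], [1,2], [1,3], [1,4], [1,5], [2,3], [2,4], [2,5], [3,4], [3,5], [4,5]
  2-simplices (10): [0,1,2], [0,1,3], [0,2,4], [0,3,5], [0,4,5], [1,2,5], [1,3,4], [1,4,5], [2,3,4], [2,3,5]

giving chain groups C_0 ≅ Z^6, C_1 ≅ Z^15, C_2 ≅ Z^10.

The boundary map ∂_1: C_1 → C_0 sends each edge [p,q] (with p < q) to q − p. For instance
  ∂[1,2] = [2] − [1].
As a 6×15 matrix over Z this has rank 5, with invariant factors (1,1,1,1,1).

The boundary map ∂_2: C_2 → C_1 sends each 2-simplex [p,q,r] to [q,r] − [p,r] + [p,q]. For instance
  ∂[1,4,5] = [4,5] − [1,5] + [1,4],
  ∂[0,2,4] = [2,4] − [0,4] + [0,2].
This gives a 15×10 integer matrix of rank 10; reducing to Smith normal form yields diagonal entries (1,1,1,1,1,1,1,1,1,2).

Computing H_k = (kernel of ∂_k) / (image of ∂_{k+1}):

  H_0: rank C_0 − rank ∂_1 = 6 − 5 = 1, and the invariant factors of ∂_1 are all 1, so H_0 = Z.
  H_1: rank ker ∂_1 − rank ∂_2 = (15 − 5) − 10 = 0, and ∂_2 has invariant factor 2 > 1, so H_1 = Z_2.
  H_2: rank ker ∂_2 − rank ∂_3 = (10 − 10) − 0 = 0, and there is no ∂_3, so H_2 = 0.

As a check, the Euler characteristic is 6 − 15 + 10 = 1, which agrees with 1 − 0 + 0 = 1.
(K is a triangulation of the real projective plane RP^2.)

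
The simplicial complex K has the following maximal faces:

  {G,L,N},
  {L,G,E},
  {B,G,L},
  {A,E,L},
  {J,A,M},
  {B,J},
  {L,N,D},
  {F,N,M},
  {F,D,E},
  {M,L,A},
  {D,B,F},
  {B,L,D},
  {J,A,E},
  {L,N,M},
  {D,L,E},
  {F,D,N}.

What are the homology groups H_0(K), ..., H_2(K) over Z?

Take the total order A < B < D < E < F < G < J < L < M < N on the vertex set. Then K (dimension 2) consists of the simplices:

  0-simplices (10): A, B, D, E, F, G, J, L, M, N
  1-simplices (25): AE, AJ, AL, AM, BD, BF, BG, BJ, BL, DE, DF, DL, DN, EF, EG, EJ, EL, FM, FN, GL, GN, JM, LM, LN, MN
  2-simplices (15): AEJ, AEL, AJM, ALM, BDF, BDL, BGL, DEF, DEL, DFN, DLN, EGL, FMN, GLN, LMN

giving chain groups C_0 ≅ Z^10, C_1 ≅ Z^25, C_2 ≅ Z^15.

The boundary map ∂_1: C_1 → C_0 maps an edge to its endpoints' difference, ∂[p,q] = q − p. For instance
  ∂DF = F − D.
This gives a 10×25 integer matrix of rank 9; reducing to Smith normal form yields diagonal entries (1,1,1,1,1,1,1,1,1).

∂_2: C_2 → C_1 maps a triangle to the signed sum of its edges. For instance
  ∂AJM = JM − AM + AJ,
  ∂EGL = GL − EL + EG.
The resulting 25×15 matrix has rank 15, and its Smith normal form has invariant factors (1,1,1,1,1,1,1,1,1,1,1,1,1,1,1).

Now H_k = ker ∂_k / im ∂_{k+1}, so:

  H_0: rank C_0 − rank ∂_1 = 10 − 9 = 1, and the invariant factors of ∂_1 are all 1, so H_0 ≅ Z.
  H_1: rank ker ∂_1 − rank ∂_2 = (25 − 9) − 15 = 1, and the invariant factors of ∂_2 are all 1, so H_1 ≅ Z.
  H_2: rank ker ∂_2 − rank ∂_3 = (15 − 15) − 0 = 0, and there is no ∂_3, so H_2 ≅ 0.

H_0 ≅ Z,  H_1 ≅ Z,  H_2 = 0.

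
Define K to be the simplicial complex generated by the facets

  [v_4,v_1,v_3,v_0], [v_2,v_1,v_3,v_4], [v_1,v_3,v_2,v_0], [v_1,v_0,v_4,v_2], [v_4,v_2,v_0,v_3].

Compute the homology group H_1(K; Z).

H_1 = 0.

Order the vertices as v_0 < v_1 < v_2 < v_3 < v_4. Listing each simplex with vertices in this order, K has dimension 3 with simplices:

  0-simplices (5): [v_0], [v_1], [v_2], [v_3], [v_4]
  1-simplices (10): [v_0,v_1], [v_0,v_2], [v_0,v_3], [v_0,v_4], [v_1,v_2], [v_1,v_3], [v_1,v_4], [v_2,v_3], [v_2,v_4], [v_3,v_4]
  2-simplices (10): [v_0,v_1,v_2], [v_0,v_1,v_3], [v_0,v_1,v_4], [v_0,v_2,v_3], [v_0,v_2,v_4], [v_0,v_3,v_4], [v_1,v_2,v_3], [v_1,v_2,v_4], [v_1,v_3,v_4], [v_2,v_3,v_4]
  3-simplices (5): [v_0,v_1,v_2,v_3], [v_0,v_1,v_2,v_4], [v_0,v_1,v_3,v_4], [v_0,v_2,v_3,v_4], [v_1,v_2,v_3,v_4]

giving chain groups C_0 ≅ Z^5, C_1 ≅ Z^10, C_2 ≅ Z^10, C_3 ≅ Z^5.

Boundary ∂_1: C_1 → C_0 maps an edge to its endpoints' difference, ∂[p,q] = q − p.
As a 5×10 matrix over Z this has rank 4, with invariant factors (1,1,1,1).

Boundary ∂_2: C_2 → C_1 sends each 2-simplex [p,q,r] to [q,r] − [p,r] + [p,q]. For instance
  ∂[v_0,v_2,v_3] = [v_2,v_3] − [v_0,v_3] + [v_0,v_2],
  ∂[v_1,v_2,v_4] = [v_2,v_4] − [v_1,v_4] + [v_1,v_2].
This gives a 10×10 integer matrix of rank 6; reducing to Smith normal form yields diagonal entries (1,1,1,1,1,1).

The boundary map ∂_3: C_3 → C_2 sends each 3-simplex σ to the alternating sum Σ_i (−1)^i (σ with its i-th vertex removed). For instance
  ∂[v_0,v_1,v_2,v_3] = [v_1,v_2,v_3] − [v_0,v_2,v_3] + [v_0,v_1,v_3] − [v_0,v_1,v_2],
  ∂[v_0,v_2,v_3,v_4] = [v_2,v_3,v_4] − [v_0,v_3,v_4] + [v_0,v_2,v_4] − [v_0,v_2,v_3].
The 10×5 boundary matrix has rank 4 and Smith normal form diag(1,1,1,1).

Reading off H_k = ker ∂_k / im ∂_{k+1}:

  H_1: rank ker ∂_1 − rank ∂_2 = (10 − 4) − 6 = 0, and the invariant factors of ∂_2 are all 1, so H_1 = 0.

(K is a triangulation of the 3-sphere S^3.)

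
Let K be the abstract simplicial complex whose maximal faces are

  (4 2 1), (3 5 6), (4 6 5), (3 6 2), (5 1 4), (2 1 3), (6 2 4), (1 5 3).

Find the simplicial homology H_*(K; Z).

Fix the vertex order 1 < 2 < 3 < 4 < 5 < 6 and write every simplex with vertices in increasing order. Then dim K = 2 and the simplices of K are:

  0-simplices (6): [1], [2], [3], [4], [5], [6]
  1-simplices (12): [1,2], [1,3], [1,4], [1,5], [2,3], [2,4], [2,6], [3,5], [3,6], [4,5], [4,6], [5,6]
  2-simplices (8): [1,2,3], [1,2,4], [1,3,5], [1,4,5], [2,3,6], [2,4,6], [3,5,6], [4,5,6]

giving chain groups C_0 ≅ Z^6, C_1 ≅ Z^12, C_2 ≅ Z^8.

The boundary map ∂_1: C_1 → C_0 maps an edge to its endpoints' difference, ∂[p,q] = q − p. For instance
  ∂[2,6] = [6] − [2].
As a 6×12 matrix over Z this has rank 5, with invariant factors (1,1,1,1,1).

∂_2: C_2 → C_1 acts by ∂[p,q,r] = [q,r] − [p,r] + [p,q]. For instance
  ∂[1,2,3] = [2,3] − [1,3] + [1,2],
  ∂[1,4,5] = [4,5] − [1,5] + [1,4].
The 12×8 boundary matrix has rank 7 and Smith normal form diag(1,1,1,1,1,1,1).

Computing H_k = (kernel of ∂_k) / (image of ∂_{k+1}):

  H_0: rank C_0 − rank ∂_1 = 6 − 5 = 1, and the invariant factors of ∂_1 are all 1, so H_0 ≅ Z.
  H_1: rank ker ∂_1 − rank ∂_2 = (12 − 5) − 7 = 0, and the invariant factors of ∂_2 are all 1, so H_1 ≅ 0.
  H_2: rank ker ∂_2 − rank ∂_3 = (8 − 7) − 0 = 1, and there is no ∂_3, so H_2 ≅ Z.

H_0 = Z,  H_1 = 0,  H_2 = Z.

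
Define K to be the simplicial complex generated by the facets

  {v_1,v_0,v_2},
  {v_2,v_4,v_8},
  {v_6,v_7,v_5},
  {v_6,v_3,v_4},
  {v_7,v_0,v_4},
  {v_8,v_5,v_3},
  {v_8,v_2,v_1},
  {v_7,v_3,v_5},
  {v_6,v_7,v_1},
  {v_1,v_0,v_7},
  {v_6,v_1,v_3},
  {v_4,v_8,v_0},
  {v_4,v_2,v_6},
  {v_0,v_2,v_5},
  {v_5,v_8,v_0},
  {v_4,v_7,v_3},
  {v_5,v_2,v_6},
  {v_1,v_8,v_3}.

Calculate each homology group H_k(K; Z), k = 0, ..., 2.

K has 9 vertices, 27 edges, 18 triangles.
rank ∂_0 = 0, rank ∂_1 = 8 ⇒ b_0 = 9 − 0 − 8 = 1; all invariant factors of ∂_1 are 1 so no torsion. So H_0 ≅ Z.
rank ∂_1 = 8, rank ∂_2 = 18 ⇒ b_1 = 27 − 8 − 18 = 1; ∂_2 has invariant factor(s) [2] giving torsion. So H_1 ≅ Z ⊕ Z_2.
rank ∂_2 = 18, rank ∂_3 = 0 ⇒ b_2 = 18 − 18 − 0 = 0. So H_2 ≅ 0.

H_0 ≅ Z,  H_1 ≅ Z ⊕ Z_2,  H_2 = 0.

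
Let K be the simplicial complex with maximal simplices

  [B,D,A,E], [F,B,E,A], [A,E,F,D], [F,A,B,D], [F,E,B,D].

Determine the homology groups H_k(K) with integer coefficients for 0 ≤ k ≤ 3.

K has 5 vertices, 10 edges, 10 triangles, 5 3-simplices.
rank ∂_0 = 0, rank ∂_1 = 4 ⇒ b_0 = 5 − 0 − 4 = 1; all invariant factors of ∂_1 are 1 so no torsion. So H_0 ≅ Z.
rank ∂_1 = 4, rank ∂_2 = 6 ⇒ b_1 = 10 − 4 − 6 = 0; all invariant factors of ∂_2 are 1 so no torsion. So H_1 ≅ 0.
rank ∂_2 = 6, rank ∂_3 = 4 ⇒ b_2 = 10 − 6 − 4 = 0; all invariant factors of ∂_3 are 1 so no torsion. So H_2 ≅ 0.
rank ∂_3 = 4, rank ∂_4 = 0 ⇒ b_3 = 5 − 4 − 0 = 1. So H_3 ≅ Z.

H_0 = Z,  H_1 = 0,  H_2 = 0,  H_3 = Z.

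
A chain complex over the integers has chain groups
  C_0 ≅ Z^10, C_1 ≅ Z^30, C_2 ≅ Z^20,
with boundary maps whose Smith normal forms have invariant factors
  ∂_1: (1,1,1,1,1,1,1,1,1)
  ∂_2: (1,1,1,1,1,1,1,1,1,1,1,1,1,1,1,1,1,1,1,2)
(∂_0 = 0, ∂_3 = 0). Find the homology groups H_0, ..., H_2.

H_0 = Z,  H_1 = Z ⊕ Z/2Z,  H_2 = 0.

H_0: b_0 = 10 − 0 − 9 = 1; torsion from ∂_1 factors > 1: none. So H_0 = Z.
H_1: b_1 = 30 − 9 − 20 = 1; torsion from ∂_2 factors > 1: [2]. So H_1 = Z ⊕ Z/2Z.
H_2: b_2 = 20 − 20 − 0 = 0; torsion from ∂_3 factors > 1: none. So H_2 = 0.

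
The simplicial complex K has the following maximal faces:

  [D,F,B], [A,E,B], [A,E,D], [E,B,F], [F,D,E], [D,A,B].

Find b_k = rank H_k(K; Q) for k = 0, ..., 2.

K has 5 vertices, 9 edges, 6 triangles.
rank ∂_0 = 0, rank ∂_1 = 4 ⇒ b_0 = 5 − 0 − 4 = 1; all invariant factors of ∂_1 are 1 so no torsion. So H_0 = Z.
rank ∂_1 = 4, rank ∂_2 = 5 ⇒ b_1 = 9 − 4 − 5 = 0; all invariant factors of ∂_2 are 1 so no torsion. So H_1 = 0.
rank ∂_2 = 5, rank ∂_3 = 0 ⇒ b_2 = 6 − 5 − 0 = 1. So H_2 = Z.

b_0 = 1, b_1 = 0, b_2 = 1.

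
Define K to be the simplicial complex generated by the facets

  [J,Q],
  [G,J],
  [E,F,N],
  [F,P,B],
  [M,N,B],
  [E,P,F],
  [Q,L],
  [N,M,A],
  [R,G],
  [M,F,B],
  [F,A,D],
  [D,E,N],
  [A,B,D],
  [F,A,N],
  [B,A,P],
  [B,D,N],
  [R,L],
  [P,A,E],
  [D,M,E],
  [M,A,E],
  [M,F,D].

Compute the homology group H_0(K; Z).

H_0 ≅ Z^2.

We work with the vertex ordering A < B < D < E < F < G < J < L < M < N < P < Q < R. The simplices of K, each written with vertices in increasing order, are:

  0-simplices (13): A, B, D, E, F, G, J, L, M, N, P, Q, R
  1-simplices (29): AB, AD, AE, AF, AM, AN, AP, BD, BF, BM, BN, BP, DE, DF, DM, DN, EF, EM, EN, EP, FM, FN, FP, GJ, GR, JQ, LQ, LR, MN
  2-simplices (16): ABD, ABP, ADF, AEM, AEP, AFN, AMN, BDN, BFM, BFP, BMN, DEM, DEN, DFM, EFN, EFP

so the chain groups are C_0 ≅ Z^13, C_1 ≅ Z^29, C_2 ≅ Z^16.

Boundary ∂_1: C_1 → C_0 sends each edge [p,q] (with p < q) to q − p. For instance
  ∂DE = E − D.
This gives a 13×29 integer matrix of rank 11; reducing to Smith normal form yields diagonal entries (1,1,1,1,1,1,1,1,1,1,1).

∂_2: C_2 → C_1 acts by ∂[p,q,r] = [q,r] − [p,r] + [p,q]. For instance
  ∂BFP = FP − BP + BF,
  ∂ABD = BD − AD + AB.
As a 29×16 matrix over Z this has rank 15, with invariant factors (1,1,1,1,1,1,1,1,1,1,1,1,1,1,1).

Reading off H_k = ker ∂_k / im ∂_{k+1}:

  H_0: rank C_0 − rank ∂_1 = 13 − 11 = 2, and the invariant factors of ∂_1 are all 1, so H_0 = Z^2.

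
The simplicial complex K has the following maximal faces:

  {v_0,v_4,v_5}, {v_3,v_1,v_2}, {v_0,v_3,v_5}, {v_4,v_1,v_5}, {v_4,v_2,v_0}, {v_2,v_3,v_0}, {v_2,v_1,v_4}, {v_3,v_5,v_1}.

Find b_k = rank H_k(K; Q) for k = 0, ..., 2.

We work with the vertex ordering v_0 < v_1 < v_2 < v_3 < v_4 < v_5. The simplices of K, each written with vertices in increasing order, are:

  0-simplices (6): [v_0], [v_1], [v_2], [v_3], [v_4], [v_5]
  1-simplices (12): [v_0,v_2], [v_0,v_3], [v_0,v_4], [v_0,v_5], [v_1,v_2], [v_1,v_3], [v_1,v_4], [v_1,v_5], [v_2,v_3], [v_2,v_4], [v_3,v_5], [v_4,v_5]
  2-simplices (8): [v_0,v_2,v_3], [v_0,v_2,v_4], [v_0,v_3,v_5], [v_0,v_4,v_5], [v_1,v_2,v_3], [v_1,v_2,v_4], [v_1,v_3,v_5], [v_1,v_4,v_5]

Hence C_0 ≅ Z^6, C_1 ≅ Z^12, C_2 ≅ Z^8.

∂_1: C_1 → C_0 sends each edge [p,q] (with p < q) to q − p. For instance
  ∂[v_2,v_3] = [v_3] − [v_2].
The resulting 6×12 matrix has rank 5, and its Smith normal form has invariant factors (1,1,1,1,1).

Boundary ∂_2: C_2 → C_1 sends each 2-simplex [p,q,r] to [q,r] − [p,r] + [p,q]. For instance
  ∂[v_1,v_4,v_5] = [v_4,v_5] − [v_1,v_5] + [v_1,v_4],
  ∂[v_0,v_3,v_5] = [v_3,v_5] − [v_0,v_5] + [v_0,v_3].
The resulting 12×8 matrix has rank 7, and its Smith normal form has invariant factors (1,1,1,1,1,1,1).

From H_k ≅ ker(∂_k) / im(∂_{k+1}) we obtain:

  H_0: rank C_0 − rank ∂_1 = 6 − 5 = 1, and the invariant factors of ∂_1 are all 1, so H_0 ≅ Z.
  H_1: rank ker ∂_1 − rank ∂_2 = (12 − 5) − 7 = 0, and the invariant factors of ∂_2 are all 1, so H_1 ≅ 0.
  H_2: rank ker ∂_2 − rank ∂_3 = (8 − 7) − 0 = 1, and there is no ∂_3, so H_2 ≅ Z.

As a check, the Euler characteristic is 6 − 12 + 8 = 2, which agrees with 1 − 0 + 1 = 2.
(K is a triangulation of the 2-sphere S^2.)

Hence the Betti numbers are b_0 = 1, b_1 = 0, b_2 = 1.

b_0 = 1, b_1 = 0, b_2 = 1.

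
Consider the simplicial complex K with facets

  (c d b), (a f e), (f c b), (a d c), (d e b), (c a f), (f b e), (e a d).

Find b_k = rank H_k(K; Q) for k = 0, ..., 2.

K has 6 vertices, 12 edges, 8 triangles.
rank ∂_0 = 0, rank ∂_1 = 5 ⇒ b_0 = 6 − 0 − 5 = 1; all invariant factors of ∂_1 are 1 so no torsion. So H_0 = Z.
rank ∂_1 = 5, rank ∂_2 = 7 ⇒ b_1 = 12 − 5 − 7 = 0; all invariant factors of ∂_2 are 1 so no torsion. So H_1 = 0.
rank ∂_2 = 7, rank ∂_3 = 0 ⇒ b_2 = 8 − 7 − 0 = 1. So H_2 = Z.

b_0 = 1, b_1 = 0, b_2 = 1.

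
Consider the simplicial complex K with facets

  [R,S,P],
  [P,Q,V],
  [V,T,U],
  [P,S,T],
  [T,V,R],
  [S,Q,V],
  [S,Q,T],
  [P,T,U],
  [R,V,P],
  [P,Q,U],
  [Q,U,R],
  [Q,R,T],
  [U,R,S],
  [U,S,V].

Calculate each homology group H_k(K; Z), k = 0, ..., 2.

Fix the vertex order P < Q < R < S < T < U < V and write every simplex with vertices in increasing order. Then dim K = 2 and the simplices of K are:

  0-simplices (7): P, Q, R, S, T, U, V
  1-simplices (21): PQ, PR, PS, PT, PU, PV, QR, QS, QT, QU, QV, RS, RT, RU, RV, ST, SU, SV, TU, TV, UV
  2-simplices (14): PQU, PQV, PRS, PRV, PST, PTU, QRT, QRU, QST, QSV, RSU, RTV, SUV, TUV

giving chain groups C_0 ≅ Z^7, C_1 ≅ Z^21, C_2 ≅ Z^14.

The boundary map ∂_1: C_1 → C_0 sends each edge [p,q] (with p < q) to q − p.
The 7×21 boundary matrix has rank 6 and Smith normal form diag(1,1,1,1,1,1).

The boundary map ∂_2: C_2 → C_1 maps a triangle to the signed sum of its edges. For instance
  ∂PQU = QU − PU + PQ,
  ∂PQV = QV − PV + PQ.
As a 21×14 matrix over Z this has rank 13, with invariant factors (1,1,1,1,1,1,1,1,1,1,1,1,1).

Now H_k = ker ∂_k / im ∂_{k+1}, so:

  H_0: rank C_0 − rank ∂_1 = 7 − 6 = 1, and the invariant factors of ∂_1 are all 1, so H_0 ≅ Z.
  H_1: rank ker ∂_1 − rank ∂_2 = (21 − 6) − 13 = 2, and the invariant factors of ∂_2 are all 1, so H_1 ≅ Z^2.
  H_2: rank ker ∂_2 − rank ∂_3 = (14 − 13) − 0 = 1, and there is no ∂_3, so H_2 ≅ Z.

(K is a triangulation of the torus T^2.)

H_0 ≅ Z,  H_1 ≅ Z^2,  H_2 ≅ Z.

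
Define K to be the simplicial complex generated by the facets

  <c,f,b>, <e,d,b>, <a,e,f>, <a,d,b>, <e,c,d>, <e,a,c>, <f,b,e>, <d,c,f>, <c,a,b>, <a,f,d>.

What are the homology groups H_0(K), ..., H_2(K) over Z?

Fix the vertex order a < b < c < d < e < f and write every simplex with vertices in increasing order. Then dim K = 2 and the simplices of K are:

  0-simplices (6): a, b, c, d, e, f
  1-simplices (15): ab, ac, ad, ae, af, bc, bd, be, bf, cd, ce, cf, de, df, ef
  2-simplices (10): abc, abd, ace, adf, aef, bcf, bde, bef, cde, cdf

Hence C_0 ≅ Z^6, C_1 ≅ Z^15, C_2 ≅ Z^10.

Boundary ∂_1: C_1 → C_0 maps an edge to its endpoints' difference, ∂[p,q] = q − p. For instance
  ∂bc = c − b.
As a 6×15 matrix over Z this has rank 5, with invariant factors (1,1,1,1,1).

∂_2: C_2 → C_1 acts by ∂[p,q,r] = [q,r] − [p,r] + [p,q]. For instance
  ∂bef = ef − bf + be,
  ∂bde = de − be + bd.
The resulting 15×10 matrix has rank 10, and its Smith normal form has invariant factors (1,1,1,1,1,1,1,1,1,2).

Now H_k = ker ∂_k / im ∂_{k+1}, so:

  H_0: rank C_0 − rank ∂_1 = 6 − 5 = 1, and the invariant factors of ∂_1 are all 1, so H_0 ≅ Z.
  H_1: rank ker ∂_1 − rank ∂_2 = (15 − 5) − 10 = 0, and ∂_2 has invariant factor 2 > 1, so H_1 ≅ Z/2.
  H_2: rank ker ∂_2 − rank ∂_3 = (10 − 10) − 0 = 0, and there is no ∂_3, so H_2 ≅ 0.

H_0 = Z,  H_1 = Z/2,  H_2 = 0.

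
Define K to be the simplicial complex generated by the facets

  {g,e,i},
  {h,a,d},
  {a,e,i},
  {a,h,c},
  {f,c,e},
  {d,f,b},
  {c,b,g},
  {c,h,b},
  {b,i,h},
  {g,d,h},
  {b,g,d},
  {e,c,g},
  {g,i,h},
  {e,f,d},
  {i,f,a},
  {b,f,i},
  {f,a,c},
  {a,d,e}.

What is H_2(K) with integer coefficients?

We work with the vertex ordering a < b < c < d < e < f < g < h < i. The simplices of K, each written with vertices in increasing order, are:

  0-simplices (9): a, b, c, d, e, f, g, h, i
  1-simplices (27): ac, ad, ae, af, ah, ai, bc, bd, bf, bg, bh, bi, ce, cf, cg, ch, de, df, dg, dh, ef, eg, ei, fi, gh, gi, hi
  2-simplices (18): acf, ach, ade, adh, aei, afi, bcg, bch, bdf, bdg, bfi, bhi, cef, ceg, def, dgh, egi, ghi

giving chain groups C_0 ≅ Z^9, C_1 ≅ Z^27, C_2 ≅ Z^18.

∂_1: C_1 → C_0 is given by ∂[p,q] = [q] − [p]. For instance
  ∂bc = c − b.
As a 9×27 matrix over Z this has rank 8, with invariant factors (1,1,1,1,1,1,1,1).

∂_2: C_2 → C_1 acts by ∂[p,q,r] = [q,r] − [p,r] + [p,q]. For instance
  ∂cef = ef − cf + ce,
  ∂adh = dh − ah + ad.
This gives a 27×18 integer matrix of rank 18; reducing to Smith normal form yields diagonal entries (1,1,1,1,1,1,1,1,1,1,1,1,1,1,1,1,1,2).

Computing H_k = (kernel of ∂_k) / (image of ∂_{k+1}):

  H_2: rank ker ∂_2 − rank ∂_3 = (18 − 18) − 0 = 0, and there is no ∂_3, so H_2 ≅ 0.

(K is a triangulation of the Klein bottle.)

H_2 = 0.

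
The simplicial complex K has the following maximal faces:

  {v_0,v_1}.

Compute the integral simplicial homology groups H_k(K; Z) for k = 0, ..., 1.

K has 2 vertices, 1 edge.
rank ∂_0 = 0, rank ∂_1 = 1 ⇒ b_0 = 2 − 0 − 1 = 1; all invariant factors of ∂_1 are 1 so no torsion. So H_0 = Z.
rank ∂_1 = 1, rank ∂_2 = 0 ⇒ b_1 = 1 − 1 − 0 = 0. So H_1 = 0.

H_0 ≅ Z,  H_1 = 0.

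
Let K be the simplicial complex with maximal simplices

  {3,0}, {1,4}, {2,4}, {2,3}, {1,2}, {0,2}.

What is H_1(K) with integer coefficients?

Fix the vertex order 0 < 1 < 2 < 3 < 4 and write every simplex with vertices in increasing order. Then dim K = 1 and the simplices of K are:

  0-simplices (5): [0], [1], [2], [3], [4]
  1-simplices (6): [0,2], [0,3], [1,2], [1,4], [2,3], [2,4]

Hence C_0 ≅ Z^5, C_1 ≅ Z^6.

Boundary ∂_1: C_1 → C_0 maps an edge to its endpoints' difference, ∂[p,q] = q − p.
As a 5×6 matrix over Z this has rank 4, with invariant factors (1,1,1,1).

Reading off H_k = ker ∂_k / im ∂_{k+1}:

  H_1: rank ker ∂_1 − rank ∂_2 = (6 − 4) − 0 = 2, and there is no ∂_2, so H_1 = Z^2.

H_1 ≅ Z^2.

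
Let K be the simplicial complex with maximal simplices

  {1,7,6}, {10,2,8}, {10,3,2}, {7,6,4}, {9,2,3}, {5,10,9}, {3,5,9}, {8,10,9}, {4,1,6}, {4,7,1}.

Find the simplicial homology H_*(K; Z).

We work with the vertex ordering 1 < 2 < 3 < 4 < 5 < 6 < 7 < 8 < 9 < 10. The simplices of K, each written with vertices in increasing order, are:

  0-simplices (10): [1], [2], [3], [4], [5], [6], [7], [8], [9], [10]
  1-simplices (18): [1,4], [1,6], [1,7], [2,3], [2,8], [2,9], [2,10], [3,5], [3,9], [3,10], [4,6], [4,7], [5,9], [5,10], [6,7], [8,9], [8,10], [9,10]
  2-simplices (10): [1,4,6], [1,4,7], [1,6,7], [2,3,9], [2,3,10], [2,8,10], [3,5,9], [4,6,7], [5,9,10], [8,9,10]

giving chain groups C_0 ≅ Z^10, C_1 ≅ Z^18, C_2 ≅ Z^10.

∂_1: C_1 → C_0 is given by ∂[p,q] = [q] − [p]. For instance
  ∂[2,3] = [3] − [2].
As a 10×18 matrix over Z this has rank 8, with invariant factors (1,1,1,1,1,1,1,1).

∂_2: C_2 → C_1 sends each 2-simplex [p,q,r] to [q,r] − [p,r] + [p,q]. For instance
  ∂[1,4,7] = [4,7] − [1,7] + [1,4],
  ∂[5,9,10] = [9,10] − [5,10] + [5,9].
The 18×10 boundary matrix has rank 9 and Smith normal form diag(1,1,1,1,1,1,1,1,1).

From H_k ≅ ker(∂_k) / im(∂_{k+1}) we obtain:

  H_0: rank C_0 − rank ∂_1 = 10 − 8 = 2, and the invariant factors of ∂_1 are all 1, so H_0 = Z^2.
  H_1: rank ker ∂_1 − rank ∂_2 = (18 − 8) − 9 = 1, and the invariant factors of ∂_2 are all 1, so H_1 = Z.
  H_2: rank ker ∂_2 − rank ∂_3 = (10 − 9) − 0 = 1, and there is no ∂_3, so H_2 = Z.

H_0 = Z^2,  H_1 = Z,  H_2 = Z.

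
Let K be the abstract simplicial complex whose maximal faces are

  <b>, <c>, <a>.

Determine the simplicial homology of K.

Take the total order a < b < c on the vertex set. Then K (dimension 0) consists of the simplices:

  0-simplices (3): a, b, c

so the chain groups are C_0 ≅ Z^3.

Now H_k = ker ∂_k / im ∂_{k+1}, so:

  H_0: rank C_0 − rank ∂_1 = 3 − 0 = 3, and there is no ∂_1, so H_0 = Z^3.

H_0 = Z^3.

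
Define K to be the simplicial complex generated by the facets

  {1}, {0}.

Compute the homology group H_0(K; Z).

K has 2 vertices.
rank ∂_0 = 0, rank ∂_1 = 0 ⇒ b_0 = 2 − 0 − 0 = 2. So H_0 = Z^2.

H_0 = Z^2.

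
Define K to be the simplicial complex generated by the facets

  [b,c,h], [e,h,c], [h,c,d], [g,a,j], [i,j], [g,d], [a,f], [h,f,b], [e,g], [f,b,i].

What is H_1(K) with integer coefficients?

K has 10 vertices, 18 edges, 6 triangles.
rank ∂_1 = 9, rank ∂_2 = 6 ⇒ b_1 = 18 − 9 − 6 = 3; all invariant factors of ∂_2 are 1 so no torsion. So H_1 = Z^3.

H_1 ≅ Z^3.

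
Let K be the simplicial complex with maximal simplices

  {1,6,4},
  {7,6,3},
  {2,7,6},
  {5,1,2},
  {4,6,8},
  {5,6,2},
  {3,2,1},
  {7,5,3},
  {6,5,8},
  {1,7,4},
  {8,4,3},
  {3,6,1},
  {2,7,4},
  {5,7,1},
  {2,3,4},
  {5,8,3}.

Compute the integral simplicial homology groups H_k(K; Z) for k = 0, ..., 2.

K has 8 vertices, 24 edges, 16 triangles.
rank ∂_0 = 0, rank ∂_1 = 7 ⇒ b_0 = 8 − 0 − 7 = 1; all invariant factors of ∂_1 are 1 so no torsion. So H_0 ≅ Z.
rank ∂_1 = 7, rank ∂_2 = 15 ⇒ b_1 = 24 − 7 − 15 = 2; all invariant factors of ∂_2 are 1 so no torsion. So H_1 ≅ Z^2.
rank ∂_2 = 15, rank ∂_3 = 0 ⇒ b_2 = 16 − 15 − 0 = 1. So H_2 ≅ Z.

H_0 ≅ Z,  H_1 ≅ Z^2,  H_2 ≅ Z.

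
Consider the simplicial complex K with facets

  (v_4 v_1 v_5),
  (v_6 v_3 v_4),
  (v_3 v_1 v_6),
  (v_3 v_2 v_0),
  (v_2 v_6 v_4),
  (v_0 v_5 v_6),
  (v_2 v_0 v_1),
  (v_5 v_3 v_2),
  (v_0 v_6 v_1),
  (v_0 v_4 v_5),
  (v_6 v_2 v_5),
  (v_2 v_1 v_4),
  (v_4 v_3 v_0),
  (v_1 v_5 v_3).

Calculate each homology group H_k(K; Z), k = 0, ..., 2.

H_0 = Z,  H_1 = Z^2,  H_2 = Z.

Order the vertices as v_0 < v_1 < v_2 < v_3 < v_4 < v_5 < v_6. Listing each simplex with vertices in this order, K has dimension 2 with simplices:

  0-simplices (7): [v_0], [v_1], [v_2], [v_3], [v_4], [v_5], [v_6]
  1-simplices (21): (21 of them)
  2-simplices (14): (14 of them)

giving chain groups C_0 ≅ Z^7, C_1 ≅ Z^21, C_2 ≅ Z^14.

The boundary map ∂_1: C_1 → C_0 sends each edge [p,q] (with p < q) to q − p. For instance
  ∂[v_1,v_6] = [v_6] − [v_1].
The 7×21 boundary matrix has rank 6 and Smith normal form diag(1,1,1,1,1,1).

The boundary map ∂_2: C_2 → C_1 acts by ∂[p,q,r] = [q,r] − [p,r] + [p,q]. For instance
  ∂[v_3,v_4,v_6] = [v_4,v_6] − [v_3,v_6] + [v_3,v_4],
  ∂[v_2,v_5,v_6] = [v_5,v_6] − [v_2,v_6] + [v_2,v_5].
This gives a 21×14 integer matrix of rank 13; reducing to Smith normal form yields diagonal entries (1,1,1,1,1,1,1,1,1,1,1,1,1).

Now H_k = ker ∂_k / im ∂_{k+1}, so:

  H_0: rank C_0 − rank ∂_1 = 7 − 6 = 1, and the invariant factors of ∂_1 are all 1, so H_0 ≅ Z.
  H_1: rank ker ∂_1 − rank ∂_2 = (21 − 6) − 13 = 2, and the invariant factors of ∂_2 are all 1, so H_1 ≅ Z^2.
  H_2: rank ker ∂_2 − rank ∂_3 = (14 − 13) − 0 = 1, and there is no ∂_3, so H_2 ≅ Z.

As a check, the Euler characteristic is 7 − 21 + 14 = 0, which agrees with 1 − 2 + 1 = 0.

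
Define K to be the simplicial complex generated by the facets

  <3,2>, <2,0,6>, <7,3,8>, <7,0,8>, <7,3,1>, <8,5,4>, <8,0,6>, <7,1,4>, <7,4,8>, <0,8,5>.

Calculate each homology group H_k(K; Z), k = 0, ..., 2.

K has 9 vertices, 18 edges, 9 triangles.
rank ∂_0 = 0, rank ∂_1 = 8 ⇒ b_0 = 9 − 0 − 8 = 1; all invariant factors of ∂_1 are 1 so no torsion. So H_0 = Z.
rank ∂_1 = 8, rank ∂_2 = 9 ⇒ b_1 = 18 − 8 − 9 = 1; all invariant factors of ∂_2 are 1 so no torsion. So H_1 = Z.
rank ∂_2 = 9, rank ∂_3 = 0 ⇒ b_2 = 9 − 9 − 0 = 0. So H_2 = 0.

H_0 ≅ Z,  H_1 ≅ Z,  H_2 = 0.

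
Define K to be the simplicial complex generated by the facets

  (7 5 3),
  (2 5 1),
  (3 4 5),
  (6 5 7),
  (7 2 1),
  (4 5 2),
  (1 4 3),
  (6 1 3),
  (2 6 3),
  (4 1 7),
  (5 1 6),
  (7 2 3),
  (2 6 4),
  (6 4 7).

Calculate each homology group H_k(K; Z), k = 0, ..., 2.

H_0 = Z,  H_1 = Z^2,  H_2 = Z.

Fix the vertex order 1 < 2 < 3 < 4 < 5 < 6 < 7 and write every simplex with vertices in increasing order. Then dim K = 2 and the simplices of K are:

  0-simplices (7): [1], [2], [3], [4], [5], [6], [7]
  1-simplices (21): [1,2], [1,3], [1,4], [1,5], [1,6], [1,7], [2,3], [2,4], [2,5], [2,6], [2,7], [3,4], [3,5], [3,6], [3,7], [4,5], [4,6], [4,7], [5,6], [5,7], [6,7]
  2-simplices (14): [1,2,5], [1,2,7], [1,3,4], [1,3,6], [1,4,7], [1,5,6], [2,3,6], [2,3,7], [2,4,5], [2,4,6], [3,4,5], [3,5,7], [4,6,7], [5,6,7]

Hence C_0 ≅ Z^7, C_1 ≅ Z^21, C_2 ≅ Z^14.

Boundary ∂_1: C_1 → C_0 is given by ∂[p,q] = [q] − [p].
As a 7×21 matrix over Z this has rank 6, with invariant factors (1,1,1,1,1,1).

The boundary map ∂_2: C_2 → C_1 sends each 2-simplex [p,q,r] to [q,r] − [p,r] + [p,q]. For instance
  ∂[2,4,6] = [4,6] − [2,6] + [2,4],
  ∂[1,3,6] = [3,6] − [1,6] + [1,3].
The 21×14 boundary matrix has rank 13 and Smith normal form diag(1,1,1,1,1,1,1,1,1,1,1,1,1).

Computing H_k = (kernel of ∂_k) / (image of ∂_{k+1}):

  H_0: rank C_0 − rank ∂_1 = 7 − 6 = 1, and the invariant factors of ∂_1 are all 1, so H_0 = Z.
  H_1: rank ker ∂_1 − rank ∂_2 = (21 − 6) − 13 = 2, and the invariant factors of ∂_2 are all 1, so H_1 = Z^2.
  H_2: rank ker ∂_2 − rank ∂_3 = (14 − 13) − 0 = 1, and there is no ∂_3, so H_2 = Z.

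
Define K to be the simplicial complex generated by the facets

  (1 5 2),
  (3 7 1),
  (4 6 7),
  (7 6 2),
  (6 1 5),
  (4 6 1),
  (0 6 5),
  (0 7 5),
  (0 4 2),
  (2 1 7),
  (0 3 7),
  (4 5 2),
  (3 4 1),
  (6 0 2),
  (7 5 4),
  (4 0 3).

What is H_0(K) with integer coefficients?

H_0 = Z.

Fix the vertex order 0 < 1 < 2 < 3 < 4 < 5 < 6 < 7 and write every simplex with vertices in increasing order. Then dim K = 2 and the simplices of K are:

  0-simplices (8): [0], [1], [2], [3], [4], [5], [6], [7]
  1-simplices (24): (24 of them)
  2-simplices (16): [0,2,4], [0,2,6], [0,3,4], [0,3,7], [0,5,6], [0,5,7], [1,2,5], [1,2,7], [1,3,4], [1,3,7], [1,4,6], [1,5,6], [2,4,5], [2,6,7], [4,5,7], [4,6,7]

giving chain groups C_0 ≅ Z^8, C_1 ≅ Z^24, C_2 ≅ Z^16.

Boundary ∂_1: C_1 → C_0 maps an edge to its endpoints' difference, ∂[p,q] = q − p. For instance
  ∂[2,7] = [7] − [2].
The 8×24 boundary matrix has rank 7 and Smith normal form diag(1,1,1,1,1,1,1).

The boundary map ∂_2: C_2 → C_1 sends each 2-simplex [p,q,r] to [q,r] − [p,r] + [p,q]. For instance
  ∂[1,2,7] = [2,7] − [1,7] + [1,2],
  ∂[1,2,5] = [2,5] − [1,5] + [1,2].
As a 24×16 matrix over Z this has rank 15, with invariant factors (1,1,1,1,1,1,1,1,1,1,1,1,1,1,1).

Now H_k = ker ∂_k / im ∂_{k+1}, so:

  H_0: rank C_0 − rank ∂_1 = 8 − 7 = 1, and the invariant factors of ∂_1 are all 1, so H_0 = Z.

(K is a triangulation of the torus T^2.)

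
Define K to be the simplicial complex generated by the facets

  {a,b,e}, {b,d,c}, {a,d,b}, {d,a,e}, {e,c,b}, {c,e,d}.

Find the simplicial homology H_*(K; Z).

H_0 = Z,  H_1 = 0,  H_2 = Z.

Order the vertices as a < b < c < d < e. Listing each simplex with vertices in this order, K has dimension 2 with simplices:

  0-simplices (5): a, b, c, d, e
  1-simplices (9): ab, ad, ae, bc, bd, be, cd, ce, de
  2-simplices (6): abd, abe, ade, bcd, bce, cde

Hence C_0 ≅ Z^5, C_1 ≅ Z^9, C_2 ≅ Z^6.

∂_1: C_1 → C_0 is given by ∂[p,q] = [q] − [p]. For instance
  ∂ad = d − a.
The resulting 5×9 matrix has rank 4, and its Smith normal form has invariant factors (1,1,1,1).

Boundary ∂_2: C_2 → C_1 acts by ∂[p,q,r] = [q,r] − [p,r] + [p,q]. For instance
  ∂bce = ce − be + bc,
  ∂abe = be − ae + ab.
The resulting 9×6 matrix has rank 5, and its Smith normal form has invariant factors (1,1,1,1,1).

Computing H_k = (kernel of ∂_k) / (image of ∂_{k+1}):

  H_0: rank C_0 − rank ∂_1 = 5 − 4 = 1, and the invariant factors of ∂_1 are all 1, so H_0 = Z.
  H_1: rank ker ∂_1 − rank ∂_2 = (9 − 4) − 5 = 0, and the invariant factors of ∂_2 are all 1, so H_1 = 0.
  H_2: rank ker ∂_2 − rank ∂_3 = (6 − 5) − 0 = 1, and there is no ∂_3, so H_2 = Z.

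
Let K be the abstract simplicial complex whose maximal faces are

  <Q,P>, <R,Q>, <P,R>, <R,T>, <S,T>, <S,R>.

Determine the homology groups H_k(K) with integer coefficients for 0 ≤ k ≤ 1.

H_0 = Z,  H_1 = Z^2.

Take the total order P < Q < R < S < T on the vertex set. Then K (dimension 1) consists of the simplices:

  0-simplices (5): P, Q, R, S, T
  1-simplices (6): PQ, PR, QR, RS, RT, ST

Hence C_0 ≅ Z^5, C_1 ≅ Z^6.

∂_1: C_1 → C_0 maps an edge to its endpoints' difference, ∂[p,q] = q − p.
The 5×6 boundary matrix has rank 4 and Smith normal form diag(1,1,1,1).

Reading off H_k = ker ∂_k / im ∂_{k+1}:

  H_0: rank C_0 − rank ∂_1 = 5 − 4 = 1, and the invariant factors of ∂_1 are all 1, so H_0 = Z.
  H_1: rank ker ∂_1 − rank ∂_2 = (6 − 4) − 0 = 2, and there is no ∂_2, so H_1 = Z^2.

As a check, the Euler characteristic is 5 − 6 = -1, which agrees with 1 − 2 = -1.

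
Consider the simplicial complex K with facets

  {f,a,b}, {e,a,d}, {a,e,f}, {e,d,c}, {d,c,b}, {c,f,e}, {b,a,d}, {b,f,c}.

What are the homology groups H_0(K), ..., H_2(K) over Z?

H_0 = Z,  H_1 = 0,  H_2 = Z.

K has 6 vertices, 12 edges, 8 triangles.
rank ∂_0 = 0, rank ∂_1 = 5 ⇒ b_0 = 6 − 0 − 5 = 1; all invariant factors of ∂_1 are 1 so no torsion. So H_0 = Z.
rank ∂_1 = 5, rank ∂_2 = 7 ⇒ b_1 = 12 − 5 − 7 = 0; all invariant factors of ∂_2 are 1 so no torsion. So H_1 = 0.
rank ∂_2 = 7, rank ∂_3 = 0 ⇒ b_2 = 8 − 7 − 0 = 1. So H_2 = Z.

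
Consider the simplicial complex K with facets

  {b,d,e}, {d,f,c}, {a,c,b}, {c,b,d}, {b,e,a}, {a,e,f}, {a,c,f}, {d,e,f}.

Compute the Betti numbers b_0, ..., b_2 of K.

b_0 = 1, b_1 = 0, b_2 = 1.

Order the vertices as a < b < c < d < e < f. Listing each simplex with vertices in this order, K has dimension 2 with simplices:

  0-simplices (6): a, b, c, d, e, f
  1-simplices (12): ab, ac, ae, af, bc, bd, be, cd, cf, de, df, ef
  2-simplices (8): abc, abe, acf, aef, bcd, bde, cdf, def

Hence C_0 ≅ Z^6, C_1 ≅ Z^12, C_2 ≅ Z^8.

The boundary map ∂_1: C_1 → C_0 sends each edge [p,q] (with p < q) to q − p. For instance
  ∂bc = c − b.
The 6×12 boundary matrix has rank 5 and Smith normal form diag(1,1,1,1,1).

Boundary ∂_2: C_2 → C_1 sends each 2-simplex [p,q,r] to [q,r] − [p,r] + [p,q]. For instance
  ∂def = ef − df + de,
  ∂cdf = df − cf + cd.
As a 12×8 matrix over Z this has rank 7, with invariant factors (1,1,1,1,1,1,1).

From H_k ≅ ker(∂_k) / im(∂_{k+1}) we obtain:

  H_0: rank C_0 − rank ∂_1 = 6 − 5 = 1, and the invariant factors of ∂_1 are all 1, so H_0 = Z.
  H_1: rank ker ∂_1 − rank ∂_2 = (12 − 5) − 7 = 0, and the invariant factors of ∂_2 are all 1, so H_1 = 0.
  H_2: rank ker ∂_2 − rank ∂_3 = (8 − 7) − 0 = 1, and there is no ∂_3, so H_2 = Z.

As a check, the Euler characteristic is 6 − 12 + 8 = 2, which agrees with 1 − 0 + 1 = 2.

Hence the Betti numbers are b_0 = 1, b_1 = 0, b_2 = 1.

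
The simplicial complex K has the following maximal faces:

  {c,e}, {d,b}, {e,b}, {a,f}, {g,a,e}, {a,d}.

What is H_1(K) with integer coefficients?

Take the total order a < b < c < d < e < f < g on the vertex set. Then K (dimension 2) consists of the simplices:

  0-simplices (7): a, b, c, d, e, f, g
  1-simplices (8): ad, ae, af, ag, bd, be, ce, eg
  2-simplices (1): aeg

so the chain groups are C_0 ≅ Z^7, C_1 ≅ Z^8, C_2 ≅ Z^1.

Boundary ∂_1: C_1 → C_0 is given by ∂[p,q] = [q] − [p]. For instance
  ∂ag = g − a.
The resulting 7×8 matrix has rank 6, and its Smith normal form has invariant factors (1,1,1,1,1,1).

The boundary map ∂_2: C_2 → C_1 sends each 2-simplex [p,q,r] to [q,r] − [p,r] + [p,q]. For instance
  ∂aeg = eg − ag + ae.
The 8×1 boundary matrix has rank 1 and Smith normal form diag(1).

From H_k ≅ ker(∂_k) / im(∂_{k+1}) we obtain:

  H_1: rank ker ∂_1 − rank ∂_2 = (8 − 6) − 1 = 1, and the invariant factors of ∂_2 are all 1, so H_1 ≅ Z.

H_1 = Z.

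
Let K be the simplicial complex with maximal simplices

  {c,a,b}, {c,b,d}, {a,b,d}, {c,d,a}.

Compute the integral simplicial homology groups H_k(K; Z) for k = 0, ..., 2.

H_0 = Z,  H_1 = 0,  H_2 = Z.

We work with the vertex ordering a < b < c < d. The simplices of K, each written with vertices in increasing order, are:

  0-simplices (4): a, b, c, d
  1-simplices (6): ab, ac, ad, bc, bd, cd
  2-simplices (4): abc, abd, acd, bcd

giving chain groups C_0 ≅ Z^4, C_1 ≅ Z^6, C_2 ≅ Z^4.

Boundary ∂_1: C_1 → C_0 sends each edge [p,q] (with p < q) to q − p.
As a 4×6 matrix over Z this has rank 3, with invariant factors (1,1,1).

The boundary map ∂_2: C_2 → C_1 maps a triangle to the signed sum of its edges. For instance
  ∂bcd = cd − bd + bc,
  ∂abc = bc − ac + ab.
The 6×4 boundary matrix has rank 3 and Smith normal form diag(1,1,1).

Reading off H_k = ker ∂_k / im ∂_{k+1}:

  H_0: rank C_0 − rank ∂_1 = 4 − 3 = 1, and the invariant factors of ∂_1 are all 1, so H_0 ≅ Z.
  H_1: rank ker ∂_1 − rank ∂_2 = (6 − 3) − 3 = 0, and the invariant factors of ∂_2 are all 1, so H_1 ≅ 0.
  H_2: rank ker ∂_2 − rank ∂_3 = (4 − 3) − 0 = 1, and there is no ∂_3, so H_2 ≅ Z.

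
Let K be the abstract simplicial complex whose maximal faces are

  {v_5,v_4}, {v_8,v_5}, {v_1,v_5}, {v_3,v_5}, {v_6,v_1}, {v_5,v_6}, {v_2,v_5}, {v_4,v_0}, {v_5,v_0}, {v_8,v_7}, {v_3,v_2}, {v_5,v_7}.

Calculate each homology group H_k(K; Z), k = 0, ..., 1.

H_0 = Z,  H_1 = Z^4.

We work with the vertex ordering v_0 < v_1 < v_2 < v_3 < v_4 < v_5 < v_6 < v_7 < v_8. The simplices of K, each written with vertices in increasing order, are:

  0-simplices (9): [v_0], [v_1], [v_2], [v_3], [v_4], [v_5], [v_6], [v_7], [v_8]
  1-simplices (12): [v_0,v_4], [v_0,v_5], [v_1,v_5], [v_1,v_6], [v_2,v_3], [v_2,v_5], [v_3,v_5], [v_4,v_5], [v_5,v_6], [v_5,v_7], [v_5,v_8], [v_7,v_8]

giving chain groups C_0 ≅ Z^9, C_1 ≅ Z^12.

Boundary ∂_1: C_1 → C_0 maps an edge to its endpoints' difference, ∂[p,q] = q − p. For instance
  ∂[v_5,v_7] = [v_7] − [v_5].
The 9×12 boundary matrix has rank 8 and Smith normal form diag(1,1,1,1,1,1,1,1).

Now H_k = ker ∂_k / im ∂_{k+1}, so:

  H_0: rank C_0 − rank ∂_1 = 9 − 8 = 1, and the invariant factors of ∂_1 are all 1, so H_0 ≅ Z.
  H_1: rank ker ∂_1 − rank ∂_2 = (12 − 8) − 0 = 4, and there is no ∂_2, so H_1 ≅ Z^4.

As a check, the Euler characteristic is 9 − 12 = -3, which agrees with 1 − 4 = -3.
(K is a triangulation of a wedge of 4 circles.)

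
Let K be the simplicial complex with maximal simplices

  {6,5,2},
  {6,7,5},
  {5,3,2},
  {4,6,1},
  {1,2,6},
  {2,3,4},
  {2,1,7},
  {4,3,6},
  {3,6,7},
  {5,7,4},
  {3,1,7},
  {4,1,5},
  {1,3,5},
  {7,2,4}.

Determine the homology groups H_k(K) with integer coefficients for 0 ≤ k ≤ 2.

Fix the vertex order 1 < 2 < 3 < 4 < 5 < 6 < 7 and write every simplex with vertices in increasing order. Then dim K = 2 and the simplices of K are:

  0-simplices (7): [1], [2], [3], [4], [5], [6], [7]
  1-simplices (21): [1,2], [1,3], [1,4], [1,5], [1,6], [1,7], [2,3], [2,4], [2,5], [2,6], [2,7], [3,4], [3,5], [3,6], [3,7], [4,5], [4,6], [4,7], [5,6], [5,7], [6,7]
  2-simplices (14): [1,2,6], [1,2,7], [1,3,5], [1,3,7], [1,4,5], [1,4,6], [2,3,4], [2,3,5], [2,4,7], [2,5,6], [3,4,6], [3,6,7], [4,5,7], [5,6,7]

giving chain groups C_0 ≅ Z^7, C_1 ≅ Z^21, C_2 ≅ Z^14.

The boundary map ∂_1: C_1 → C_0 is given by ∂[p,q] = [q] − [p].
The resulting 7×21 matrix has rank 6, and its Smith normal form has invariant factors (1,1,1,1,1,1).

∂_2: C_2 → C_1 sends each 2-simplex [p,q,r] to [q,r] − [p,r] + [p,q]. For instance
  ∂[3,6,7] = [6,7] − [3,7] + [3,6],
  ∂[2,4,7] = [4,7] − [2,7] + [2,4].
This gives a 21×14 integer matrix of rank 13; reducing to Smith normal form yields diagonal entries (1,1,1,1,1,1,1,1,1,1,1,1,1).

From H_k ≅ ker(∂_k) / im(∂_{k+1}) we obtain:

  H_0: rank C_0 − rank ∂_1 = 7 − 6 = 1, and the invariant factors of ∂_1 are all 1, so H_0 = Z.
  H_1: rank ker ∂_1 − rank ∂_2 = (21 − 6) − 13 = 2, and the invariant factors of ∂_2 are all 1, so H_1 = Z^2.
  H_2: rank ker ∂_2 − rank ∂_3 = (14 − 13) − 0 = 1, and there is no ∂_3, so H_2 = Z.

H_0 = Z,  H_1 = Z^2,  H_2 = Z.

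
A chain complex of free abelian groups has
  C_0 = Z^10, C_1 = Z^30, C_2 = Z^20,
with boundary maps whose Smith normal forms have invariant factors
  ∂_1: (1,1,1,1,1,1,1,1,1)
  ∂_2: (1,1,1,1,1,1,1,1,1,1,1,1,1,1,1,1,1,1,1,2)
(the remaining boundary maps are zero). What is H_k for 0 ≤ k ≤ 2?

H_0: b_0 = 10 − 0 − 9 = 1; torsion from ∂_1 factors > 1: none. So H_0 ≅ Z.
H_1: b_1 = 30 − 9 − 20 = 1; torsion from ∂_2 factors > 1: [2]. So H_1 ≅ Z ⊕ Z/2Z.
H_2: b_2 = 20 − 20 − 0 = 0; torsion from ∂_3 factors > 1: none. So H_2 ≅ 0.

H_0 ≅ Z,  H_1 ≅ Z ⊕ Z/2Z,  H_2 = 0.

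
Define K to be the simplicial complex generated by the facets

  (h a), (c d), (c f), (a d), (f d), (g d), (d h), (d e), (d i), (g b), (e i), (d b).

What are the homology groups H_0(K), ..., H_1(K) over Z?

H_0 ≅ Z,  H_1 ≅ Z^4.

We work with the vertex ordering a < b < c < d < e < f < g < h < i. The simplices of K, each written with vertices in increasing order, are:

  0-simplices (9): a, b, c, d, e, f, g, h, i
  1-simplices (12): ad, ah, bd, bg, cd, cf, de, df, dg, dh, di, ei

so the chain groups are C_0 ≅ Z^9, C_1 ≅ Z^12.

Boundary ∂_1: C_1 → C_0 is given by ∂[p,q] = [q] − [p]. For instance
  ∂ad = d − a.
The 9×12 boundary matrix has rank 8 and Smith normal form diag(1,1,1,1,1,1,1,1).

From H_k ≅ ker(∂_k) / im(∂_{k+1}) we obtain:

  H_0: rank C_0 − rank ∂_1 = 9 − 8 = 1, and the invariant factors of ∂_1 are all 1, so H_0 = Z.
  H_1: rank ker ∂_1 − rank ∂_2 = (12 − 8) − 0 = 4, and there is no ∂_2, so H_1 = Z^4.

As a check, the Euler characteristic is 9 − 12 = -3, which agrees with 1 − 4 = -3.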